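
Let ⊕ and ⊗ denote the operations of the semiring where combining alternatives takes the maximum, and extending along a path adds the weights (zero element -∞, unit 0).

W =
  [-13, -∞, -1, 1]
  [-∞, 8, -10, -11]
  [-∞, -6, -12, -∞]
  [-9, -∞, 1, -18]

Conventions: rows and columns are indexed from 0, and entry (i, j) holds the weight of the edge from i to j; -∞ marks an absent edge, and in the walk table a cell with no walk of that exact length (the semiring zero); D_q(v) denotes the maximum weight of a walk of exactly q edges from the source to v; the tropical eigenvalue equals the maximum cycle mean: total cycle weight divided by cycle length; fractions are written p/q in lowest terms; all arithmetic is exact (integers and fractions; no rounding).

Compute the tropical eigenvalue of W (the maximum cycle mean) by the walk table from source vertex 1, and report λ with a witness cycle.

q=0: [-∞, 0, -∞, -∞]
q=1: [-∞, 8, -10, -11]
q=2: [-20, 16, -2, -3]
q=3: [-12, 24, 6, 5]
q=4: [-4, 32, 14, 13]
Optimal cycle mean attained by: cycle 1->1, total 8, length 1.
Answer: λ = 8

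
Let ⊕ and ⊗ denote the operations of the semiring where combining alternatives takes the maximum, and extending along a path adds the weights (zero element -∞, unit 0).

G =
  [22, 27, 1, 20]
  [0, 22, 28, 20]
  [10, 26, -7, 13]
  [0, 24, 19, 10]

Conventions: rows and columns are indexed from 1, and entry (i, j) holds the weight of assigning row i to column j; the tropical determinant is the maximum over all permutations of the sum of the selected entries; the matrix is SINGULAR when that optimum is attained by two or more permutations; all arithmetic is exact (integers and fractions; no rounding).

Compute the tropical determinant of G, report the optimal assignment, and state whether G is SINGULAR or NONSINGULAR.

σ = (1, 2, 3, 4): 22 + 22 + (-7) + 10 = 47
σ = (1, 2, 4, 3): 22 + 22 + 13 + 19 = 76
σ = (1, 3, 2, 4): 22 + 28 + 26 + 10 = 86
σ = (1, 3, 4, 2): 22 + 28 + 13 + 24 = 87
σ = (1, 4, 2, 3): 22 + 20 + 26 + 19 = 87
σ = (1, 4, 3, 2): 22 + 20 + (-7) + 24 = 59
σ = (2, 1, 3, 4): 27 + 0 + (-7) + 10 = 30
σ = (2, 1, 4, 3): 27 + 0 + 13 + 19 = 59
σ = (2, 3, 1, 4): 27 + 28 + 10 + 10 = 75
σ = (2, 3, 4, 1): 27 + 28 + 13 + 0 = 68
σ = (2, 4, 1, 3): 27 + 20 + 10 + 19 = 76
σ = (2, 4, 3, 1): 27 + 20 + (-7) + 0 = 40
σ = (3, 1, 2, 4): 1 + 0 + 26 + 10 = 37
σ = (3, 1, 4, 2): 1 + 0 + 13 + 24 = 38
σ = (3, 2, 1, 4): 1 + 22 + 10 + 10 = 43
σ = (3, 2, 4, 1): 1 + 22 + 13 + 0 = 36
σ = (3, 4, 1, 2): 1 + 20 + 10 + 24 = 55
σ = (3, 4, 2, 1): 1 + 20 + 26 + 0 = 47
σ = (4, 1, 2, 3): 20 + 0 + 26 + 19 = 65
σ = (4, 1, 3, 2): 20 + 0 + (-7) + 24 = 37
σ = (4, 2, 1, 3): 20 + 22 + 10 + 19 = 71
σ = (4, 2, 3, 1): 20 + 22 + (-7) + 0 = 35
σ = (4, 3, 1, 2): 20 + 28 + 10 + 24 = 82
σ = (4, 3, 2, 1): 20 + 28 + 26 + 0 = 74
Optimal value attained by: σ = (1, 3, 4, 2).
Answer: det⊕(G) = 87; verdict: SINGULAR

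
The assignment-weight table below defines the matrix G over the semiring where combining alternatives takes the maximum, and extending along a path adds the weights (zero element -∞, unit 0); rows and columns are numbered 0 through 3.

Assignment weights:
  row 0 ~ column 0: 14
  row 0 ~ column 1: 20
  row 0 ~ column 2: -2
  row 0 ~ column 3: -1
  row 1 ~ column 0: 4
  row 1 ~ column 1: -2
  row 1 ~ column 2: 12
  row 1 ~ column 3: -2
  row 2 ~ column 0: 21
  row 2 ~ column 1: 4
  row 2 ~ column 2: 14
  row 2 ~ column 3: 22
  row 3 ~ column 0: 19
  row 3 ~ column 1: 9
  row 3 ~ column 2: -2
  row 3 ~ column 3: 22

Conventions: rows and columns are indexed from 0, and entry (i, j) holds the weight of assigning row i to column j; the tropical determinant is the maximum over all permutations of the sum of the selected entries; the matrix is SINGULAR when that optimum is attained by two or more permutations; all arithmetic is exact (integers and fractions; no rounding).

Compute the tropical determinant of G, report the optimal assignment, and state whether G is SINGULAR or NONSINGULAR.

σ = (0, 1, 2, 3): 14 + (-2) + 14 + 22 = 48
σ = (0, 1, 3, 2): 14 + (-2) + 22 + (-2) = 32
σ = (0, 2, 1, 3): 14 + 12 + 4 + 22 = 52
σ = (0, 2, 3, 1): 14 + 12 + 22 + 9 = 57
σ = (0, 3, 1, 2): 14 + (-2) + 4 + (-2) = 14
σ = (0, 3, 2, 1): 14 + (-2) + 14 + 9 = 35
σ = (1, 0, 2, 3): 20 + 4 + 14 + 22 = 60
σ = (1, 0, 3, 2): 20 + 4 + 22 + (-2) = 44
σ = (1, 2, 0, 3): 20 + 12 + 21 + 22 = 75
σ = (1, 2, 3, 0): 20 + 12 + 22 + 19 = 73
σ = (1, 3, 0, 2): 20 + (-2) + 21 + (-2) = 37
σ = (1, 3, 2, 0): 20 + (-2) + 14 + 19 = 51
σ = (2, 0, 1, 3): (-2) + 4 + 4 + 22 = 28
σ = (2, 0, 3, 1): (-2) + 4 + 22 + 9 = 33
σ = (2, 1, 0, 3): (-2) + (-2) + 21 + 22 = 39
σ = (2, 1, 3, 0): (-2) + (-2) + 22 + 19 = 37
σ = (2, 3, 0, 1): (-2) + (-2) + 21 + 9 = 26
σ = (2, 3, 1, 0): (-2) + (-2) + 4 + 19 = 19
σ = (3, 0, 1, 2): (-1) + 4 + 4 + (-2) = 5
σ = (3, 0, 2, 1): (-1) + 4 + 14 + 9 = 26
σ = (3, 1, 0, 2): (-1) + (-2) + 21 + (-2) = 16
σ = (3, 1, 2, 0): (-1) + (-2) + 14 + 19 = 30
σ = (3, 2, 0, 1): (-1) + 12 + 21 + 9 = 41
σ = (3, 2, 1, 0): (-1) + 12 + 4 + 19 = 34
Optimal value attained by: σ = (1, 2, 0, 3).
Answer: det⊕(G) = 75; verdict: NONSINGULAR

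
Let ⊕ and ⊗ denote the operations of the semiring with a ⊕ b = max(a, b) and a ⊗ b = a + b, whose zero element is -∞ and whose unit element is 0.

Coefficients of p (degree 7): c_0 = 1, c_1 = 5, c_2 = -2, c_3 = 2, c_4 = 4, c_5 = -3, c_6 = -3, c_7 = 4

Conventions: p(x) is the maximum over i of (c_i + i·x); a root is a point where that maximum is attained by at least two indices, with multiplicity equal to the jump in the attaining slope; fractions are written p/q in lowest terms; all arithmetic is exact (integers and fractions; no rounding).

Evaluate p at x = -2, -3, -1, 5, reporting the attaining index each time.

p(-2) = max(1+0·(-2)=1, 5+1·(-2)=3, -2+2·(-2)=-6, 2+3·(-2)=-4, 4+4·(-2)=-4, -3+5·(-2)=-13, -3+6·(-2)=-15, 4+7·(-2)=-10) = 3 (attained by i=1)
p(-3) = max(1+0·(-3)=1, 5+1·(-3)=2, -2+2·(-3)=-8, 2+3·(-3)=-7, 4+4·(-3)=-8, -3+5·(-3)=-18, -3+6·(-3)=-21, 4+7·(-3)=-17) = 2 (attained by i=1)
p(-1) = max(1+0·(-1)=1, 5+1·(-1)=4, -2+2·(-1)=-4, 2+3·(-1)=-1, 4+4·(-1)=0, -3+5·(-1)=-8, -3+6·(-1)=-9, 4+7·(-1)=-3) = 4 (attained by i=1)
p(5) = max(1+0·5=1, 5+1·5=10, -2+2·5=8, 2+3·5=17, 4+4·5=24, -3+5·5=22, -3+6·5=27, 4+7·5=39) = 39 (attained by i=7)
Answer: p(-2) = 3; p(-3) = 2; p(-1) = 4; p(5) = 39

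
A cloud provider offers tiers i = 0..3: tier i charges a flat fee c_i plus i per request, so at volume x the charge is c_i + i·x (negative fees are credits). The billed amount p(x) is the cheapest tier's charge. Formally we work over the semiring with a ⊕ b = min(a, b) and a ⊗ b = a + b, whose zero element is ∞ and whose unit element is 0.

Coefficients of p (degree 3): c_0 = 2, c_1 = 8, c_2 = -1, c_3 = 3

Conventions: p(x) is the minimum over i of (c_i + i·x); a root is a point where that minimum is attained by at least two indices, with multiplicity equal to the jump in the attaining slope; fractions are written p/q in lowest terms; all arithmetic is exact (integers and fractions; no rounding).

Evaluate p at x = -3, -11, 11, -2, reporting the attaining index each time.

p(-3) = min(2+0·(-3)=2, 8+1·(-3)=5, -1+2·(-3)=-7, 3+3·(-3)=-6) = -7 (attained by i=2)
p(-11) = min(2+0·(-11)=2, 8+1·(-11)=-3, -1+2·(-11)=-23, 3+3·(-11)=-30) = -30 (attained by i=3)
p(11) = min(2+0·11=2, 8+1·11=19, -1+2·11=21, 3+3·11=36) = 2 (attained by i=0)
p(-2) = min(2+0·(-2)=2, 8+1·(-2)=6, -1+2·(-2)=-5, 3+3·(-2)=-3) = -5 (attained by i=2)
Answer: p(-3) = -7; p(-11) = -30; p(11) = 2; p(-2) = -5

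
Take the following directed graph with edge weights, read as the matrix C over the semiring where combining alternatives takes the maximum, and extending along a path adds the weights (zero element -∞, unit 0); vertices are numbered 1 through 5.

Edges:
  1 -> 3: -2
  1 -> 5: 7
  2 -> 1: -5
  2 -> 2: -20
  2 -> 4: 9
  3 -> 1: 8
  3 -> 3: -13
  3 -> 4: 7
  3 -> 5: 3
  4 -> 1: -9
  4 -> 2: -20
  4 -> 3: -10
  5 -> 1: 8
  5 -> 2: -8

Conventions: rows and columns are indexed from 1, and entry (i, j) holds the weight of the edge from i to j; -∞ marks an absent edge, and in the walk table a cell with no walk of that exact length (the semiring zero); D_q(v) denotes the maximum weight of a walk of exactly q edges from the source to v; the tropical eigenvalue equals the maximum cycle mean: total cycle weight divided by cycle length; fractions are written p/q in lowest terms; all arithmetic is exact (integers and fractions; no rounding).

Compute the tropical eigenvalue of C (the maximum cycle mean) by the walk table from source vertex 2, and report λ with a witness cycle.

q=0: [-∞, 0, -∞, -∞, -∞]
q=1: [-5, -20, -∞, 9, -∞]
q=2: [0, -11, -1, -11, 2]
q=3: [10, -6, -2, 6, 7]
q=4: [15, -1, 8, 5, 17]
q=5: [25, 9, 13, 15, 22]
Optimal cycle mean attained by: cycle 1->5->1, total 7 + 8, length 2.
Answer: λ = 15/2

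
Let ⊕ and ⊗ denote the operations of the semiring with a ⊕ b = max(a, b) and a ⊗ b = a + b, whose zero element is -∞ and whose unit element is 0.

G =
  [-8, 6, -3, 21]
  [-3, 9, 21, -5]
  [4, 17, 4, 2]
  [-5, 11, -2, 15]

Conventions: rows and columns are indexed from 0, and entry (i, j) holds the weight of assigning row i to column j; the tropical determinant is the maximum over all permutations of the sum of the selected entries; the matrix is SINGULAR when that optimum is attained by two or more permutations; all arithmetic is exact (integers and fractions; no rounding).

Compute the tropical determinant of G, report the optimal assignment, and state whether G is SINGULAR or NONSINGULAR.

σ = (0, 1, 2, 3): (-8) + 9 + 4 + 15 = 20
σ = (0, 1, 3, 2): (-8) + 9 + 2 + (-2) = 1
σ = (0, 2, 1, 3): (-8) + 21 + 17 + 15 = 45
σ = (0, 2, 3, 1): (-8) + 21 + 2 + 11 = 26
σ = (0, 3, 1, 2): (-8) + (-5) + 17 + (-2) = 2
σ = (0, 3, 2, 1): (-8) + (-5) + 4 + 11 = 2
σ = (1, 0, 2, 3): 6 + (-3) + 4 + 15 = 22
σ = (1, 0, 3, 2): 6 + (-3) + 2 + (-2) = 3
σ = (1, 2, 0, 3): 6 + 21 + 4 + 15 = 46
σ = (1, 2, 3, 0): 6 + 21 + 2 + (-5) = 24
σ = (1, 3, 0, 2): 6 + (-5) + 4 + (-2) = 3
σ = (1, 3, 2, 0): 6 + (-5) + 4 + (-5) = 0
σ = (2, 0, 1, 3): (-3) + (-3) + 17 + 15 = 26
σ = (2, 0, 3, 1): (-3) + (-3) + 2 + 11 = 7
σ = (2, 1, 0, 3): (-3) + 9 + 4 + 15 = 25
σ = (2, 1, 3, 0): (-3) + 9 + 2 + (-5) = 3
σ = (2, 3, 0, 1): (-3) + (-5) + 4 + 11 = 7
σ = (2, 3, 1, 0): (-3) + (-5) + 17 + (-5) = 4
σ = (3, 0, 1, 2): 21 + (-3) + 17 + (-2) = 33
σ = (3, 0, 2, 1): 21 + (-3) + 4 + 11 = 33
σ = (3, 1, 0, 2): 21 + 9 + 4 + (-2) = 32
σ = (3, 1, 2, 0): 21 + 9 + 4 + (-5) = 29
σ = (3, 2, 0, 1): 21 + 21 + 4 + 11 = 57
σ = (3, 2, 1, 0): 21 + 21 + 17 + (-5) = 54
Optimal value attained by: σ = (3, 2, 0, 1).
Answer: det⊕(G) = 57; verdict: NONSINGULAR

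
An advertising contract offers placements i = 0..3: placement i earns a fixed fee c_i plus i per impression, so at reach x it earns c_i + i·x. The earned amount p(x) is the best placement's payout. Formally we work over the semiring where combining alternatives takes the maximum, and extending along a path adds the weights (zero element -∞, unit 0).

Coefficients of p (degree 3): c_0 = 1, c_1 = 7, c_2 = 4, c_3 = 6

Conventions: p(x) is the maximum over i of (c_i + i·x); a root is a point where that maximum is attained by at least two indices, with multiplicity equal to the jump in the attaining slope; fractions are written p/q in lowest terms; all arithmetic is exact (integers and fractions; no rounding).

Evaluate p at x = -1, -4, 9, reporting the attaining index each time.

p(-1) = max(1+0·(-1)=1, 7+1·(-1)=6, 4+2·(-1)=2, 6+3·(-1)=3) = 6 (attained by i=1)
p(-4) = max(1+0·(-4)=1, 7+1·(-4)=3, 4+2·(-4)=-4, 6+3·(-4)=-6) = 3 (attained by i=1)
p(9) = max(1+0·9=1, 7+1·9=16, 4+2·9=22, 6+3·9=33) = 33 (attained by i=3)
Answer: p(-1) = 6; p(-4) = 3; p(9) = 33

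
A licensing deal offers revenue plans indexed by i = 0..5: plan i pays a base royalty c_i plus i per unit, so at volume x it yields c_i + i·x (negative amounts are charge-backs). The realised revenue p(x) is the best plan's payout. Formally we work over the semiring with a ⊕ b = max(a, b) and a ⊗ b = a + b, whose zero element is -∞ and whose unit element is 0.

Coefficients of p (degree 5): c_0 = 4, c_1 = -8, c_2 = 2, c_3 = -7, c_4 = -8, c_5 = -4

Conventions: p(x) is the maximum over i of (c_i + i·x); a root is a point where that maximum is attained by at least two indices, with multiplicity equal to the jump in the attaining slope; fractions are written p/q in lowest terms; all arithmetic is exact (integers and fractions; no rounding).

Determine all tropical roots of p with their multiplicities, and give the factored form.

hull edge (i=0, c=4) to (i=2, c=2): slope -1, span 2
hull edge (i=2, c=2) to (i=5, c=-4): slope -2, span 3
Factored form: p(x) = -4 ⊗ (x ⊕ 1) ⊗ (x ⊕ 1) ⊗ (x ⊕ 2) ⊗ (x ⊕ 2) ⊗ (x ⊕ 2)
Answer: roots = 1 (mult 2), 2 (mult 3)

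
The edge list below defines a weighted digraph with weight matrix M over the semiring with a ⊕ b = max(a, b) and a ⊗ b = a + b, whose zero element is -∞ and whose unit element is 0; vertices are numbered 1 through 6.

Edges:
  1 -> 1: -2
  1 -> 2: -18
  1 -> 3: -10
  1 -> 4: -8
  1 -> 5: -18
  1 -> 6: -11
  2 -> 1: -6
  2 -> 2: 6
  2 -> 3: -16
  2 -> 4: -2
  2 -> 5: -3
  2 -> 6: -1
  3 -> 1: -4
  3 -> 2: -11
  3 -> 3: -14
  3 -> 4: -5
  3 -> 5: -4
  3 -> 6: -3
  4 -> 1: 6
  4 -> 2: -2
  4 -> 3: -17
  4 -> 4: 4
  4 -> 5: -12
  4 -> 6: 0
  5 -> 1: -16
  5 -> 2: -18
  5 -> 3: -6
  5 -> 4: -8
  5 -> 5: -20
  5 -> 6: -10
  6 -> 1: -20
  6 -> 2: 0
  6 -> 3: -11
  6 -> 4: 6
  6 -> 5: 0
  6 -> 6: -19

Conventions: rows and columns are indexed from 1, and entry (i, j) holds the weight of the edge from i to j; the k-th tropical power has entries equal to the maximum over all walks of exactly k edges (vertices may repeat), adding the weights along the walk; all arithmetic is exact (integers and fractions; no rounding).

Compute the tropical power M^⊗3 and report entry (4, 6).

M^⊗2:
  [-2, -10, -12, -4, -11, -8]
  [4, 12, -9, 5, 3, 5]
  [1, -3, -10, 3, -3, -5]
  [10, 4, -4, 8, 0, 4]
  [-2, -10, -20, -4, -10, -8]
  [12, 6, -6, 10, -3, 6]
M^⊗3:
  [2, -4, -12, 0, -8, -4]
  [11, 18, -3, 11, 9, 11]
  [9, 3, -9, 7, -5, 3]
  [14, 10, 0, 12, 4, 8]
  [2, -4, -12, 0, -8, -4]
  [16, 12, 2, 14, 6, 10]
Key observation: the optimum is the walk 4->4->4->6, with weight 4 + 4 + 0 = 8.
Optimal value attained by: walk 4->4->4->6.
Answer: (M^⊗3)[4][6] = 8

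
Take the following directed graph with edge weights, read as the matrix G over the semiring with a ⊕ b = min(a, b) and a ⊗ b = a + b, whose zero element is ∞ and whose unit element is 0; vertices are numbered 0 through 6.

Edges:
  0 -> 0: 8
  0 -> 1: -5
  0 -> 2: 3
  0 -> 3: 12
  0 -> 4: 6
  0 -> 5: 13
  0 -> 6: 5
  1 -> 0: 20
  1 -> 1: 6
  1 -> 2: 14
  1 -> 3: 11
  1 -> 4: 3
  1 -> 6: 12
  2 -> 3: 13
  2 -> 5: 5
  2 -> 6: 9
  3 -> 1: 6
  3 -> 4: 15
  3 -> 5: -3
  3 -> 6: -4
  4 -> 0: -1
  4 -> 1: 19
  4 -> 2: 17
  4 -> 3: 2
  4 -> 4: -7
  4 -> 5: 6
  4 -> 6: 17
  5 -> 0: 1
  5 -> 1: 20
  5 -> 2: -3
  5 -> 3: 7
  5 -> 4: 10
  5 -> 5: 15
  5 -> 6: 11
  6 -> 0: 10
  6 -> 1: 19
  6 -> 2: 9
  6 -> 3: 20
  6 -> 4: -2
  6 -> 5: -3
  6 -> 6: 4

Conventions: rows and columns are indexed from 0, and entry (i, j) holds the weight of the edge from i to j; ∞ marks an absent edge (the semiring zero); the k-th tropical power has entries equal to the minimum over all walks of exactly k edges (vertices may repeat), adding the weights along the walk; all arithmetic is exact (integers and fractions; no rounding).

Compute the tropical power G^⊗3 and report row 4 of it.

G^⊗2:
  [5, 1, 9, 6, -2, 2, 7]
  [2, 12, 20, 5, -4, 8, 7]
  [6, 19, 2, 12, 7, 6, 9]
  [-2, 12, -6, 4, -6, -7, 0]
  [-8, -6, 2, -5, -14, -1, -2]
  [9, -4, 4, 10, 3, 2, 3]
  [-3, 5, -6, 0, -9, 1, 8]
G^⊗3:
  [-3, 0, -1, 0, -9, 3, 2]
  [-5, -3, 5, -2, -11, 2, 1]
  [6, 1, 3, 9, 0, 6, 8]
  [-7, -7, -10, -4, -13, -3, 0]
  [-15, -13, -5, -12, -21, -8, -9]
  [2, 2, -1, 5, -4, 0, 6]
  [-10, -8, -2, -7, -16, -3, -4]
Answer: row 4 of G^⊗3 = [-15, -13, -5, -12, -21, -8, -9]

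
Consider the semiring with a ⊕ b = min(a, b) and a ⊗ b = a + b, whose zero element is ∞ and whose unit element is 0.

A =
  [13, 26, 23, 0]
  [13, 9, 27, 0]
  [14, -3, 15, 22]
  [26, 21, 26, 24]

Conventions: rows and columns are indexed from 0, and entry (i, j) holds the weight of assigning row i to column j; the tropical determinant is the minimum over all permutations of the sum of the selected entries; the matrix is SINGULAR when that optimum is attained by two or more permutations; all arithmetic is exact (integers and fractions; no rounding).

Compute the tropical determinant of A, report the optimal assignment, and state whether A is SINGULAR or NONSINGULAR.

σ = (0, 1, 2, 3): 13 + 9 + 15 + 24 = 61
σ = (0, 1, 3, 2): 13 + 9 + 22 + 26 = 70
σ = (0, 2, 1, 3): 13 + 27 + (-3) + 24 = 61
σ = (0, 2, 3, 1): 13 + 27 + 22 + 21 = 83
σ = (0, 3, 1, 2): 13 + 0 + (-3) + 26 = 36
σ = (0, 3, 2, 1): 13 + 0 + 15 + 21 = 49
σ = (1, 0, 2, 3): 26 + 13 + 15 + 24 = 78
σ = (1, 0, 3, 2): 26 + 13 + 22 + 26 = 87
σ = (1, 2, 0, 3): 26 + 27 + 14 + 24 = 91
σ = (1, 2, 3, 0): 26 + 27 + 22 + 26 = 101
σ = (1, 3, 0, 2): 26 + 0 + 14 + 26 = 66
σ = (1, 3, 2, 0): 26 + 0 + 15 + 26 = 67
σ = (2, 0, 1, 3): 23 + 13 + (-3) + 24 = 57
σ = (2, 0, 3, 1): 23 + 13 + 22 + 21 = 79
σ = (2, 1, 0, 3): 23 + 9 + 14 + 24 = 70
σ = (2, 1, 3, 0): 23 + 9 + 22 + 26 = 80
σ = (2, 3, 0, 1): 23 + 0 + 14 + 21 = 58
σ = (2, 3, 1, 0): 23 + 0 + (-3) + 26 = 46
σ = (3, 0, 1, 2): 0 + 13 + (-3) + 26 = 36
σ = (3, 0, 2, 1): 0 + 13 + 15 + 21 = 49
σ = (3, 1, 0, 2): 0 + 9 + 14 + 26 = 49
σ = (3, 1, 2, 0): 0 + 9 + 15 + 26 = 50
σ = (3, 2, 0, 1): 0 + 27 + 14 + 21 = 62
σ = (3, 2, 1, 0): 0 + 27 + (-3) + 26 = 50
Optimal value attained by: σ = (0, 3, 1, 2).
Answer: det⊕(A) = 36; verdict: SINGULAR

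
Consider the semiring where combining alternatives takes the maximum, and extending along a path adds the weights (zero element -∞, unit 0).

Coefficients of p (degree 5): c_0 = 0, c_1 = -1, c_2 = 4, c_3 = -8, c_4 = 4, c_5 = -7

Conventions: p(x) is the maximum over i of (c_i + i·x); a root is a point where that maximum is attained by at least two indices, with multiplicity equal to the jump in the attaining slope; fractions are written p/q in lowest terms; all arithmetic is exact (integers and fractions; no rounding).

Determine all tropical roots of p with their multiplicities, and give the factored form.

hull edge (i=0, c=0) to (i=2, c=4): slope 2, span 2
hull edge (i=2, c=4) to (i=4, c=4): slope 0, span 2
hull edge (i=4, c=4) to (i=5, c=-7): slope -11, span 1
Factored form: p(x) = -7 ⊗ (x ⊕ (-2)) ⊗ (x ⊕ (-2)) ⊗ (x ⊕ 0) ⊗ (x ⊕ 0) ⊗ (x ⊕ 11)
Answer: roots = -2 (mult 2), 0 (mult 2), 11 (mult 1)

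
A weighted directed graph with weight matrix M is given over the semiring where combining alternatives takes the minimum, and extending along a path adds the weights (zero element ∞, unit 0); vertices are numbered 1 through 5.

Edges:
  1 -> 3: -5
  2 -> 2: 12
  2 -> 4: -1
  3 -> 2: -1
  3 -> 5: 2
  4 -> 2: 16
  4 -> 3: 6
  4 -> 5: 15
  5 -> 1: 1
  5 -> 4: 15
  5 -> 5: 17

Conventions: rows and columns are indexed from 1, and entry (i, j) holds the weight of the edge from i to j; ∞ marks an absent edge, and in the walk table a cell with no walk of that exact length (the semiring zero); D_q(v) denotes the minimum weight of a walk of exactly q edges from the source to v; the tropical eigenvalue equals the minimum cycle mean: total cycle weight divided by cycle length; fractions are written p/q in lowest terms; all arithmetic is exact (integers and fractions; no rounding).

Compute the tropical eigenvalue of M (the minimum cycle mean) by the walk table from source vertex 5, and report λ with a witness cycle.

q=0: [∞, ∞, ∞, ∞, 0]
q=1: [1, ∞, ∞, 15, 17]
q=2: [18, 31, -4, 32, 30]
q=3: [31, -5, 13, 30, -2]
q=4: [-1, 7, 26, -6, 15]
q=5: [16, 10, -6, 6, 9]
Optimal cycle mean attained by: cycle 1->3->5->1, total (-5) + 2 + 1, length 3.
Answer: λ = -2/3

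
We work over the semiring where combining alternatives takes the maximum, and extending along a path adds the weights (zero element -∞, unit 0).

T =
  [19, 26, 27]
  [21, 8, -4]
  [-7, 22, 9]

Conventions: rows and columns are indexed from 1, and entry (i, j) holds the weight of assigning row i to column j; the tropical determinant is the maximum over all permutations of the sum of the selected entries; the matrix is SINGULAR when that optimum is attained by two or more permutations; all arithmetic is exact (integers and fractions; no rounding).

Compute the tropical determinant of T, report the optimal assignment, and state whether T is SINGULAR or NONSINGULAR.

σ = (1, 2, 3): 19 + 8 + 9 = 36
σ = (1, 3, 2): 19 + (-4) + 22 = 37
σ = (2, 1, 3): 26 + 21 + 9 = 56
σ = (2, 3, 1): 26 + (-4) + (-7) = 15
σ = (3, 1, 2): 27 + 21 + 22 = 70
σ = (3, 2, 1): 27 + 8 + (-7) = 28
Optimal value attained by: σ = (3, 1, 2).
Answer: det⊕(T) = 70; verdict: NONSINGULAR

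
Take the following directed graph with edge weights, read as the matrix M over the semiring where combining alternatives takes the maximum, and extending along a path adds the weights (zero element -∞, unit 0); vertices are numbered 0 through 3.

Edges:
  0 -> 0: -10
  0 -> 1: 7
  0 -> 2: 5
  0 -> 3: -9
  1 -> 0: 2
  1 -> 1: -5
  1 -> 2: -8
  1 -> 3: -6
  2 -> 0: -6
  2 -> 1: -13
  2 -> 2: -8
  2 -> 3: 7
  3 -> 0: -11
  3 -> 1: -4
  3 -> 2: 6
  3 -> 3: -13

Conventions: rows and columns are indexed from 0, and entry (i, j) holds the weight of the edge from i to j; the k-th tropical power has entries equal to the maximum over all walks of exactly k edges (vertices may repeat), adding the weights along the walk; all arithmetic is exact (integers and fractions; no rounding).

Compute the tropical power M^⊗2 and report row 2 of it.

M^⊗2:
  [9, 2, -1, 12]
  [-3, 9, 7, -1]
  [-4, 3, 13, -1]
  [0, -4, -2, 13]
Answer: row 2 of M^⊗2 = [-4, 3, 13, -1]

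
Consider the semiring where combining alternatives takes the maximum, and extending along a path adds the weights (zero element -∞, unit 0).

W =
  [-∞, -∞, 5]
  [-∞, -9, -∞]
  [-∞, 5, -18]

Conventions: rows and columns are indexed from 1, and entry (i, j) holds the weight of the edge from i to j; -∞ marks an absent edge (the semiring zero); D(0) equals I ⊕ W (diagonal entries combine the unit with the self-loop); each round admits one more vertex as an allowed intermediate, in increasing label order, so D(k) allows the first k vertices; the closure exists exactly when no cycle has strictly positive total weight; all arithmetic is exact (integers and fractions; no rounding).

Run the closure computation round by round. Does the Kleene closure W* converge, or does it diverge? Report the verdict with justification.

D(0):
  [0, -∞, 5]
  [-∞, 0, -∞]
  [-∞, 5, 0]
D(1):
  [0, -∞, 5]
  [-∞, 0, -∞]
  [-∞, 5, 0]
D(2):
  [0, -∞, 5]
  [-∞, 0, -∞]
  [-∞, 5, 0]
D(3):
  [0, 10, 5]
  [-∞, 0, -∞]
  [-∞, 5, 0]
Key observation: every diagonal entry stays at the unit through all rounds, so no improving cycle exists.
Answer: CONVERGES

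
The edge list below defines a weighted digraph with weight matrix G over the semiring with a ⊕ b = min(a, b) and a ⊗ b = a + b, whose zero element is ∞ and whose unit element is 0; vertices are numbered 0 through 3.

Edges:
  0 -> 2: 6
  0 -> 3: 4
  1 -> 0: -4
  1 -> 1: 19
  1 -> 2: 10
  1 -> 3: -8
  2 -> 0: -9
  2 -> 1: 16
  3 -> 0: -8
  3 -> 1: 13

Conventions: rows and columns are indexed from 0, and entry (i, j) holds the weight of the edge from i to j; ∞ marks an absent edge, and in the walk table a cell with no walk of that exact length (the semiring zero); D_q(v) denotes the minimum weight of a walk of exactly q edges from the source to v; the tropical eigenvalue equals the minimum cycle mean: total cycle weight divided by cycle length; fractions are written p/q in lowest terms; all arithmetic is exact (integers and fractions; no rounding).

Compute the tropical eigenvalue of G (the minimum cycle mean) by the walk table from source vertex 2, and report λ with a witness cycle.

q=0: [∞, ∞, 0, ∞]
q=1: [-9, 16, ∞, ∞]
q=2: [12, 35, -3, -5]
q=3: [-13, 8, 18, 16]
q=4: [4, 27, -7, -9]
Optimal cycle mean attained by: cycle 0->3->0, total 4 + (-8), length 2.
Answer: λ = -2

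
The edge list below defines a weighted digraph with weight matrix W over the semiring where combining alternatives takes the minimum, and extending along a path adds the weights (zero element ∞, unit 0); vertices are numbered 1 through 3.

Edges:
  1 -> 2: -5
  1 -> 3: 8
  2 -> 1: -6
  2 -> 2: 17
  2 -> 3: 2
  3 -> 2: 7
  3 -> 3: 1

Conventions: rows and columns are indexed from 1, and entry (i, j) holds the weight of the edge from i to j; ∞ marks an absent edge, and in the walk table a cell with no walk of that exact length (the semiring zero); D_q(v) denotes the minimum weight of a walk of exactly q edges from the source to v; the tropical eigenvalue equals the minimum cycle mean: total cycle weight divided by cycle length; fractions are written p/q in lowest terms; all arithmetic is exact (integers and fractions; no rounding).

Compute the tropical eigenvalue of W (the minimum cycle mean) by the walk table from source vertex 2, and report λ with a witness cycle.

q=0: [∞, 0, ∞]
q=1: [-6, 17, 2]
q=2: [11, -11, 2]
q=3: [-17, 6, -9]
Optimal cycle mean attained by: cycle 1->2->1, total (-5) + (-6), length 2.
Answer: λ = -11/2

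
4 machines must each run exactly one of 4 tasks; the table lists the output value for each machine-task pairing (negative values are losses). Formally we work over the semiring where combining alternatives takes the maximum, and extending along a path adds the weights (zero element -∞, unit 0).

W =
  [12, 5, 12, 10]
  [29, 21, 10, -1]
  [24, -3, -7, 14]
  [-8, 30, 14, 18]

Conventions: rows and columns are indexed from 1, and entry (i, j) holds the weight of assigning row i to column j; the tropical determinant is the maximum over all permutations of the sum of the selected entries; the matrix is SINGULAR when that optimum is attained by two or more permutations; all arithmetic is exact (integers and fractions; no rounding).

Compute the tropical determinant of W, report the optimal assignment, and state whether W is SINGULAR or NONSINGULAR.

σ = (1, 2, 3, 4): 12 + 21 + (-7) + 18 = 44
σ = (1, 2, 4, 3): 12 + 21 + 14 + 14 = 61
σ = (1, 3, 2, 4): 12 + 10 + (-3) + 18 = 37
σ = (1, 3, 4, 2): 12 + 10 + 14 + 30 = 66
σ = (1, 4, 2, 3): 12 + (-1) + (-3) + 14 = 22
σ = (1, 4, 3, 2): 12 + (-1) + (-7) + 30 = 34
σ = (2, 1, 3, 4): 5 + 29 + (-7) + 18 = 45
σ = (2, 1, 4, 3): 5 + 29 + 14 + 14 = 62
σ = (2, 3, 1, 4): 5 + 10 + 24 + 18 = 57
σ = (2, 3, 4, 1): 5 + 10 + 14 + (-8) = 21
σ = (2, 4, 1, 3): 5 + (-1) + 24 + 14 = 42
σ = (2, 4, 3, 1): 5 + (-1) + (-7) + (-8) = -11
σ = (3, 1, 2, 4): 12 + 29 + (-3) + 18 = 56
σ = (3, 1, 4, 2): 12 + 29 + 14 + 30 = 85
σ = (3, 2, 1, 4): 12 + 21 + 24 + 18 = 75
σ = (3, 2, 4, 1): 12 + 21 + 14 + (-8) = 39
σ = (3, 4, 1, 2): 12 + (-1) + 24 + 30 = 65
σ = (3, 4, 2, 1): 12 + (-1) + (-3) + (-8) = 0
σ = (4, 1, 2, 3): 10 + 29 + (-3) + 14 = 50
σ = (4, 1, 3, 2): 10 + 29 + (-7) + 30 = 62
σ = (4, 2, 1, 3): 10 + 21 + 24 + 14 = 69
σ = (4, 2, 3, 1): 10 + 21 + (-7) + (-8) = 16
σ = (4, 3, 1, 2): 10 + 10 + 24 + 30 = 74
σ = (4, 3, 2, 1): 10 + 10 + (-3) + (-8) = 9
Optimal value attained by: σ = (3, 1, 4, 2).
Answer: det⊕(W) = 85; verdict: NONSINGULAR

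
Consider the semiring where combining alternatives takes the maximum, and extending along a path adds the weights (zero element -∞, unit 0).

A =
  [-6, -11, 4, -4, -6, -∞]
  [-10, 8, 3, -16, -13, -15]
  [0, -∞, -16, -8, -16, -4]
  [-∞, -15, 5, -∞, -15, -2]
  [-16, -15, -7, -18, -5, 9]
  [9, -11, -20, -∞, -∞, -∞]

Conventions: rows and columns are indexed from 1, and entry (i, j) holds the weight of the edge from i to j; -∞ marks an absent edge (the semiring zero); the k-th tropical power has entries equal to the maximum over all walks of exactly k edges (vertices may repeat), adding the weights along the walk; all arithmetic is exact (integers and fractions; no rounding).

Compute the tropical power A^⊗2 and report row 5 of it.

A^⊗2:
  [4, -3, 1, -4, -11, 3]
  [3, 16, 11, -5, -5, -1]
  [5, -11, 4, -4, -6, -7]
  [7, -7, -11, -3, -11, 1]
  [18, -2, -11, -15, -10, 4]
  [3, -2, 13, 5, 3, -24]
Answer: row 5 of A^⊗2 = [18, -2, -11, -15, -10, 4]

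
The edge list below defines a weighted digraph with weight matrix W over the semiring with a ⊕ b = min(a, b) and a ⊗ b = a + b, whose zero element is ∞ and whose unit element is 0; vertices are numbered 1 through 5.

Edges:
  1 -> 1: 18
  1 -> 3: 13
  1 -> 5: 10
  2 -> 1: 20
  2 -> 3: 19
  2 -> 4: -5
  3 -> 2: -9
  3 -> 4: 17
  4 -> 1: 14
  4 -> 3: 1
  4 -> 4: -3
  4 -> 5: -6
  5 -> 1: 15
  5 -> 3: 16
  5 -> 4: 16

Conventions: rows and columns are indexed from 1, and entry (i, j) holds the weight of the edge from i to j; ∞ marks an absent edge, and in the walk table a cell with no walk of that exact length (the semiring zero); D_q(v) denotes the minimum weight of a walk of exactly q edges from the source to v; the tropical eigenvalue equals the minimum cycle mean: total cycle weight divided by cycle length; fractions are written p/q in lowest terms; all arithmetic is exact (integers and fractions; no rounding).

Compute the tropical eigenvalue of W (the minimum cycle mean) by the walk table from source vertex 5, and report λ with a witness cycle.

q=0: [∞, ∞, ∞, ∞, 0]
q=1: [15, ∞, 16, 16, ∞]
q=2: [30, 7, 17, 13, 10]
q=3: [25, 8, 14, 2, 7]
q=4: [16, 5, 3, -1, -4]
q=5: [11, -6, 0, -4, -7]
Optimal cycle mean attained by: cycle 2->4->3->2, total (-5) + 1 + (-9), length 3.
Answer: λ = -13/3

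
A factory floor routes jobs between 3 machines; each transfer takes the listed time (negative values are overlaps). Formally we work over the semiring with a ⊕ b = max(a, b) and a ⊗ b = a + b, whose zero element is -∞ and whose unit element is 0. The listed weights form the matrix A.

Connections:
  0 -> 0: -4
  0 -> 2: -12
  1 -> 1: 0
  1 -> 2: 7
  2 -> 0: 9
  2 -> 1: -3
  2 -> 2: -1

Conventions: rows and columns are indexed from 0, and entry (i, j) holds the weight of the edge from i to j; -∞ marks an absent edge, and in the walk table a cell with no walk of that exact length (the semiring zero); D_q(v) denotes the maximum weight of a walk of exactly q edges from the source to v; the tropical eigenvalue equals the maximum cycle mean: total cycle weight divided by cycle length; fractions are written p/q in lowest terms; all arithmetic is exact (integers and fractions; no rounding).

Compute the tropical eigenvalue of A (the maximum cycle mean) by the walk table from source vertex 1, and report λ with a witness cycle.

q=0: [-∞, 0, -∞]
q=1: [-∞, 0, 7]
q=2: [16, 4, 7]
q=3: [16, 4, 11]
Optimal cycle mean attained by: cycle 1->2->1, total 7 + (-3), length 2.
Answer: λ = 2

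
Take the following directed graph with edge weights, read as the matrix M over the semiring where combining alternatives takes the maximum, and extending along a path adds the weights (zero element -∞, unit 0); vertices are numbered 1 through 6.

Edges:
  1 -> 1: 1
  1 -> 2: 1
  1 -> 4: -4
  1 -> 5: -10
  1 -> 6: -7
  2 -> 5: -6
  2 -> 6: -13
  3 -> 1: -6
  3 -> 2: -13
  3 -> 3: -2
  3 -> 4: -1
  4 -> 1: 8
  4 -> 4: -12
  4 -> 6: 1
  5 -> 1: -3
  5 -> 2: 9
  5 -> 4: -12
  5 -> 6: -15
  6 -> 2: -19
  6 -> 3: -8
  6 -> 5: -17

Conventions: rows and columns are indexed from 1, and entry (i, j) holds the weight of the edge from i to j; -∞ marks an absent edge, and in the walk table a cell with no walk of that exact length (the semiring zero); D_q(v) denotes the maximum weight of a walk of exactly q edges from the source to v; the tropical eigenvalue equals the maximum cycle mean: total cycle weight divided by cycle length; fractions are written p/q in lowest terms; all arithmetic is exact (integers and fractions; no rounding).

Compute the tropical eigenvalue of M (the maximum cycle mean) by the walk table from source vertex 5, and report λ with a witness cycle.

q=0: [-∞, -∞, -∞, -∞, 0, -∞]
q=1: [-3, 9, -∞, -12, -∞, -15]
q=2: [-2, -2, -23, -7, 3, -4]
q=3: [1, 12, -12, -6, -8, -6]
q=4: [2, 2, -14, -3, 6, -1]
q=5: [5, 15, -9, -2, -4, -2]
q=6: [6, 6, -10, 1, 9, 2]
Optimal cycle mean attained by: cycle 1->4->1, total (-4) + 8, length 2.
Answer: λ = 2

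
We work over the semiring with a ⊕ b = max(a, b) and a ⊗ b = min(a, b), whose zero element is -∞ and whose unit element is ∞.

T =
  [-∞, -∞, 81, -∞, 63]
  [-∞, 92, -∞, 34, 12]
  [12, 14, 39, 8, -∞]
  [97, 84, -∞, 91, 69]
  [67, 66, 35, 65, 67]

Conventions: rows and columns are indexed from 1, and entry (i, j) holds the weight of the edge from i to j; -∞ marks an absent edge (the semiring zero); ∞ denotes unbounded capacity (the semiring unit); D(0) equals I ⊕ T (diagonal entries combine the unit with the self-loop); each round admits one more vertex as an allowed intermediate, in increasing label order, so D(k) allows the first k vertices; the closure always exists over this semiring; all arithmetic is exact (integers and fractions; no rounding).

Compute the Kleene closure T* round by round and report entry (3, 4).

D(0):
  [∞, -∞, 81, -∞, 63]
  [-∞, ∞, -∞, 34, 12]
  [12, 14, ∞, 8, -∞]
  [97, 84, -∞, ∞, 69]
  [67, 66, 35, 65, ∞]
D(1):
  [∞, -∞, 81, -∞, 63]
  [-∞, ∞, -∞, 34, 12]
  [12, 14, ∞, 8, 12]
  [97, 84, 81, ∞, 69]
  [67, 66, 67, 65, ∞]
D(2):
  [∞, -∞, 81, -∞, 63]
  [-∞, ∞, -∞, 34, 12]
  [12, 14, ∞, 14, 12]
  [97, 84, 81, ∞, 69]
  [67, 66, 67, 65, ∞]
D(3):
  [∞, 14, 81, 14, 63]
  [-∞, ∞, -∞, 34, 12]
  [12, 14, ∞, 14, 12]
  [97, 84, 81, ∞, 69]
  [67, 66, 67, 65, ∞]
D(4):
  [∞, 14, 81, 14, 63]
  [34, ∞, 34, 34, 34]
  [14, 14, ∞, 14, 14]
  [97, 84, 81, ∞, 69]
  [67, 66, 67, 65, ∞]
D(5):
  [∞, 63, 81, 63, 63]
  [34, ∞, 34, 34, 34]
  [14, 14, ∞, 14, 14]
  [97, 84, 81, ∞, 69]
  [67, 66, 67, 65, ∞]
Answer: T*[3][4] = 14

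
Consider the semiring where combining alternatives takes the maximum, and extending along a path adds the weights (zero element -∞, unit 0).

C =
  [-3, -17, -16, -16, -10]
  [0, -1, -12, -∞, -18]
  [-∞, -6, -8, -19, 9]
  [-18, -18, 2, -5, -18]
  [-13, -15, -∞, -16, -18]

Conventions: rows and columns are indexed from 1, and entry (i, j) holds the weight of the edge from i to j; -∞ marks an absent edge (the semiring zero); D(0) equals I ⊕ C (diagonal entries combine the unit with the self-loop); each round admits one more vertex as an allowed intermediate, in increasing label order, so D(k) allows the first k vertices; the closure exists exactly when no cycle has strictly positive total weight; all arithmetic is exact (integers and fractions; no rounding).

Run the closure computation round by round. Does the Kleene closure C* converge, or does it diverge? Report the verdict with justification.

D(0):
  [0, -17, -16, -16, -10]
  [0, 0, -12, -∞, -18]
  [-∞, -6, 0, -19, 9]
  [-18, -18, 2, 0, -18]
  [-13, -15, -∞, -16, 0]
D(1):
  [0, -17, -16, -16, -10]
  [0, 0, -12, -16, -10]
  [-∞, -6, 0, -19, 9]
  [-18, -18, 2, 0, -18]
  [-13, -15, -29, -16, 0]
D(2):
  [0, -17, -16, -16, -10]
  [0, 0, -12, -16, -10]
  [-6, -6, 0, -19, 9]
  [-18, -18, 2, 0, -18]
  [-13, -15, -27, -16, 0]
D(3):
  [0, -17, -16, -16, -7]
  [0, 0, -12, -16, -3]
  [-6, -6, 0, -19, 9]
  [-4, -4, 2, 0, 11]
  [-13, -15, -27, -16, 0]
D(4):
  [0, -17, -14, -16, -5]
  [0, 0, -12, -16, -3]
  [-6, -6, 0, -19, 9]
  [-4, -4, 2, 0, 11]
  [-13, -15, -14, -16, 0]
D(5):
  [0, -17, -14, -16, -5]
  [0, 0, -12, -16, -3]
  [-4, -6, 0, -7, 9]
  [-2, -4, 2, 0, 11]
  [-13, -15, -14, -16, 0]
Key observation: every diagonal entry stays at the unit through all rounds, so no improving cycle exists.
Answer: CONVERGES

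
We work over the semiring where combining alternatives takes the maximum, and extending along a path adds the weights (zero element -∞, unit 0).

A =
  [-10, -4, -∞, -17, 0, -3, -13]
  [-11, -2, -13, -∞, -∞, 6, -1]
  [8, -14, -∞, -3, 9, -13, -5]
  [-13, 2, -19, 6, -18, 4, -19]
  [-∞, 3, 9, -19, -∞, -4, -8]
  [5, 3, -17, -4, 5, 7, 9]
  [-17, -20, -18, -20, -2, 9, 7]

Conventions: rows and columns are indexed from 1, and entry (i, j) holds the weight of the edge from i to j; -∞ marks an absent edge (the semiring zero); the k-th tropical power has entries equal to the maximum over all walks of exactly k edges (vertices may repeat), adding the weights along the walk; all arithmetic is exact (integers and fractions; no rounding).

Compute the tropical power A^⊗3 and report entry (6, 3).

A^⊗2:
  [2, 3, 9, -7, 2, 4, 6]
  [11, 9, -11, 2, 11, 13, 15]
  [-2, 12, 18, 3, 8, 5, 2]
  [9, 8, -9, 12, 9, 11, 13]
  [17, 1, -10, 6, 18, 9, 5]
  [12, 10, 14, 3, 12, 18, 16]
  [14, 12, 7, 5, 14, 16, 18]
A^⊗3:
  [17, 7, 11, 6, 18, 15, 13]
  [18, 16, 20, 9, 18, 24, 22]
  [26, 11, 17, 15, 27, 18, 14]
  [16, 14, 18, 18, 16, 22, 20]
  [14, 21, 27, 12, 17, 16, 18]
  [23, 21, 21, 14, 23, 25, 27]
  [21, 19, 23, 12, 21, 27, 25]
Key observation: the optimum is the walk 6->6->5->3, with weight 7 + 5 + 9 = 21.
Optimal value attained by: walk 6->6->5->3.
Answer: (A^⊗3)[6][3] = 21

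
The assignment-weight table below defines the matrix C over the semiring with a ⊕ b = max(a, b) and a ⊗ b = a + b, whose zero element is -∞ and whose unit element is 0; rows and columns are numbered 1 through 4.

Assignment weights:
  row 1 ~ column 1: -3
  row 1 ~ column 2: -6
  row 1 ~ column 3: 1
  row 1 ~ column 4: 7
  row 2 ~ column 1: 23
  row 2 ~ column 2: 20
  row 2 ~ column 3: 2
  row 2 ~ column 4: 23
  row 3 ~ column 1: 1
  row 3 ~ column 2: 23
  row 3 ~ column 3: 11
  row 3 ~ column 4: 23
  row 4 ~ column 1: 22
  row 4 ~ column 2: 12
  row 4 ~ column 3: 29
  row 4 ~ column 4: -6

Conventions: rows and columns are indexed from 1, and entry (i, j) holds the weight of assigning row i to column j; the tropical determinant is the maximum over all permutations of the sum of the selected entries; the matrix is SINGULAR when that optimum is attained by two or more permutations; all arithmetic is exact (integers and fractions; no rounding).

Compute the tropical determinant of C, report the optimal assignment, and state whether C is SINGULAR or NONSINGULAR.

σ = (1, 2, 3, 4): (-3) + 20 + 11 + (-6) = 22
σ = (1, 2, 4, 3): (-3) + 20 + 23 + 29 = 69
σ = (1, 3, 2, 4): (-3) + 2 + 23 + (-6) = 16
σ = (1, 3, 4, 2): (-3) + 2 + 23 + 12 = 34
σ = (1, 4, 2, 3): (-3) + 23 + 23 + 29 = 72
σ = (1, 4, 3, 2): (-3) + 23 + 11 + 12 = 43
σ = (2, 1, 3, 4): (-6) + 23 + 11 + (-6) = 22
σ = (2, 1, 4, 3): (-6) + 23 + 23 + 29 = 69
σ = (2, 3, 1, 4): (-6) + 2 + 1 + (-6) = -9
σ = (2, 3, 4, 1): (-6) + 2 + 23 + 22 = 41
σ = (2, 4, 1, 3): (-6) + 23 + 1 + 29 = 47
σ = (2, 4, 3, 1): (-6) + 23 + 11 + 22 = 50
σ = (3, 1, 2, 4): 1 + 23 + 23 + (-6) = 41
σ = (3, 1, 4, 2): 1 + 23 + 23 + 12 = 59
σ = (3, 2, 1, 4): 1 + 20 + 1 + (-6) = 16
σ = (3, 2, 4, 1): 1 + 20 + 23 + 22 = 66
σ = (3, 4, 1, 2): 1 + 23 + 1 + 12 = 37
σ = (3, 4, 2, 1): 1 + 23 + 23 + 22 = 69
σ = (4, 1, 2, 3): 7 + 23 + 23 + 29 = 82
σ = (4, 1, 3, 2): 7 + 23 + 11 + 12 = 53
σ = (4, 2, 1, 3): 7 + 20 + 1 + 29 = 57
σ = (4, 2, 3, 1): 7 + 20 + 11 + 22 = 60
σ = (4, 3, 1, 2): 7 + 2 + 1 + 12 = 22
σ = (4, 3, 2, 1): 7 + 2 + 23 + 22 = 54
Optimal value attained by: σ = (4, 1, 2, 3).
Answer: det⊕(C) = 82; verdict: NONSINGULAR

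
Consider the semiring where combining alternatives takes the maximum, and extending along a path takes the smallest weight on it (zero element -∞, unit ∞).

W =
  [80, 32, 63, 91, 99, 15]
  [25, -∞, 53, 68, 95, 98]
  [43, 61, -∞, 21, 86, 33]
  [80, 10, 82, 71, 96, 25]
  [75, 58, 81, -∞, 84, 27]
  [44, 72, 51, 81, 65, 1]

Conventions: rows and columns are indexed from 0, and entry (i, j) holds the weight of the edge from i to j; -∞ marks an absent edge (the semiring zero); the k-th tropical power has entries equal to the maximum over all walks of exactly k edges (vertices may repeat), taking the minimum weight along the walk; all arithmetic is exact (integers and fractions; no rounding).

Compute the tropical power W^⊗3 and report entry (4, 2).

W^⊗2:
  [80, 61, 82, 80, 91, 33]
  [75, 72, 81, 81, 84, 33]
  [75, 58, 81, 61, 84, 61]
  [80, 61, 81, 80, 84, 33]
  [75, 61, 81, 75, 84, 58]
  [80, 58, 81, 71, 81, 72]
W^⊗3:
  [80, 61, 81, 80, 84, 61]
  [80, 61, 81, 75, 84, 72]
  [75, 61, 81, 75, 84, 58]
  [80, 61, 81, 80, 84, 61]
  [75, 61, 81, 75, 84, 61]
  [80, 72, 81, 80, 81, 58]
Key observation: the optimum is the walk 4->2->4->2, with weight 81 min 86 min 81 = 81.
Optimal value attained by: walk 4->2->4->2.
Answer: (W^⊗3)[4][2] = 81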